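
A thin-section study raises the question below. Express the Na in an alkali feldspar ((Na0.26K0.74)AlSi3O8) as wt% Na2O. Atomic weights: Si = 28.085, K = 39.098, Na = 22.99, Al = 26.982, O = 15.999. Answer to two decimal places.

2.94 wt%

Formula mass = 274.139 g/mol.
0.26 Na → 0.1300 mol Na2O per formula unit; M(Na2O) = 61.979, so Na2O mass = 8.057 g.
8.057/274.139 × 100 = 2.94 wt%.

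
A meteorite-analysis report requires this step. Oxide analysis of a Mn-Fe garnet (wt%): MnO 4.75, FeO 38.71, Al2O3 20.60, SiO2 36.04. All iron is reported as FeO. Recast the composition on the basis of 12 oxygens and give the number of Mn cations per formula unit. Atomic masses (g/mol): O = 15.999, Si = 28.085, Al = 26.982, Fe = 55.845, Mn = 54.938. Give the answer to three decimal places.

0.333 Mn apfu

MnO (M=70.937): mol = 0.06696; Mn = 0.06696, O = 0.06696.
FeO (M=71.844): mol = 0.53881; Fe = 0.53881, O = 0.53881.
Al2O3 (M=101.961): mol = 0.20204; Al = 0.40408, O = 0.60612.
SiO2 (M=60.083): mol = 0.59984; Si = 0.59984, O = 1.19968.
ΣO = 2.41157; factor = 12/ΣO = 4.97601.
Mn apfu = 0.06696 × 4.97601 = 0.333.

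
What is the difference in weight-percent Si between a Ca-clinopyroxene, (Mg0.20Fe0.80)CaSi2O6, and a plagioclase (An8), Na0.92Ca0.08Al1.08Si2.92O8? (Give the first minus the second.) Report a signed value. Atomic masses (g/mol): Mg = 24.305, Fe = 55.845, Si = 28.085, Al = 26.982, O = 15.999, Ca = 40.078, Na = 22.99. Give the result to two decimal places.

-7.89 percentage points

Si in (Mg0.20Fe0.80)CaSi2O6: molar mass 241.779 g/mol; 2×28.085 = 56.170 g → 23.23 wt%.
Si in Na0.92Ca0.08Al1.08Si2.92O8: molar mass 263.498 g/mol; 2.92×28.085 = 82.008 g → 31.12 wt%.
Difference = 23.23 − 31.12 = -7.89 percentage points.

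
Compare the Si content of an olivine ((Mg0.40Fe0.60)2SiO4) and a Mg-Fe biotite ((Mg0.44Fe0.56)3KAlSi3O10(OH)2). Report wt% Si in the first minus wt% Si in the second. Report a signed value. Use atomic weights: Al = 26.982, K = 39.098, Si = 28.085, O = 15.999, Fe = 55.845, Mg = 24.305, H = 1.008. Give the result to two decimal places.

M((Mg0.40Fe0.60)2SiO4) = 178.539 g/mol, so wt% Si = 28.085/178.539 × 100 = 15.73%.
M((Mg0.44Fe0.56)3KAlSi3O10(OH)2) = 470.241 g/mol, so wt% Si = 84.255/470.241 × 100 = 17.92%.
15.73 − 17.92 = -2.19 pp.

-2.19 percentage points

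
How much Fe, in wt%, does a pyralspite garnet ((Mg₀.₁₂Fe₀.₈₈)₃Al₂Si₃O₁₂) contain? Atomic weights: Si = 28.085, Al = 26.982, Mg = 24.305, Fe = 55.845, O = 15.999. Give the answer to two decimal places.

M((Mg₀.₁₂Fe₀.₈₈)₃Al₂Si₃O₁₂) = 486.388 g/mol.
Fe contributes 2.64 × 55.845 = 147.431 g per mole.
147.431/486.388 = 0.3031 → 30.31%.

30.31 wt%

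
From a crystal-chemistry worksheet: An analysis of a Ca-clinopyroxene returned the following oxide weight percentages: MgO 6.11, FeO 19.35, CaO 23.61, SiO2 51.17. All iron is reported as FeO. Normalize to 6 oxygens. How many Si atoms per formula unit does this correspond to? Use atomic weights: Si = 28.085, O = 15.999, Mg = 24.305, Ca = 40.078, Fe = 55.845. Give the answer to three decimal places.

2.008 Si apfu

MgO (M=40.304): mol = 0.15160; Mg = 0.15160, O = 0.15160.
FeO (M=71.844): mol = 0.26933; Fe = 0.26933, O = 0.26933.
CaO (M=56.077): mol = 0.42103; Ca = 0.42103, O = 0.42103.
SiO2 (M=60.083): mol = 0.85166; Si = 0.85166, O = 1.70332.
ΣO = 2.54528; factor = 6/ΣO = 2.35730.
Si apfu = 0.85166 × 2.35730 = 2.008.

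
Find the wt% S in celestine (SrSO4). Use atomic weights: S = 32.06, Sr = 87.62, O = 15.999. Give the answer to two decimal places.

17.45 weight percent

Formula mass = 1·87.62 + 1·32.06 + 4·15.999 = 183.676 g/mol, of which 32.060 g is S.
So S makes up 32.060/183.676 = 0.1745 of the mass, i.e. 17.45%.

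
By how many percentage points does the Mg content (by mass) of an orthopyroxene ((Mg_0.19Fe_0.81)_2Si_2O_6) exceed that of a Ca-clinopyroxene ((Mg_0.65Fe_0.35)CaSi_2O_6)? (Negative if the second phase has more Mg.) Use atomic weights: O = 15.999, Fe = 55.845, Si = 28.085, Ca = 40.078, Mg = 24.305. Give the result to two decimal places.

-3.27 percentage points

M((Mg_0.19Fe_0.81)_2Si_2O_6) = 251.869 g/mol, so wt% Mg = 9.236/251.869 × 100 = 3.67%.
M((Mg_0.65Fe_0.35)CaSi_2O_6) = 227.586 g/mol, so wt% Mg = 15.798/227.586 × 100 = 6.94%.
3.67 − 6.94 = -3.27 pp.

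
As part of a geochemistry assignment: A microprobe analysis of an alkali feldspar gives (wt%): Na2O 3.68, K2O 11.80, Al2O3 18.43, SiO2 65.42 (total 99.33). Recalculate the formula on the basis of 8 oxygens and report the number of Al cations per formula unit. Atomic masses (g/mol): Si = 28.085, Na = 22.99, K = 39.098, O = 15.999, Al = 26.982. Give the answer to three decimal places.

0.996 Al apfu

Na2O (M=61.979): mol = 0.05937; Na = 0.11874, O = 0.05937.
K2O (M=94.195): mol = 0.12527; K = 0.25054, O = 0.12527.
Al2O3 (M=101.961): mol = 0.18076; Al = 0.36152, O = 0.54228.
SiO2 (M=60.083): mol = 1.08883; Si = 1.08883, O = 2.17766.
ΣO = 2.90458; factor = 8/ΣO = 2.75427.
Al apfu = 0.36152 × 2.75427 = 0.996.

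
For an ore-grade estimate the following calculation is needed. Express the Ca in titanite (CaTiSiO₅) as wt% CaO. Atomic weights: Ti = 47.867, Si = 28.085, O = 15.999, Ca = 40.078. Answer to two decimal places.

M(CaTiSiO₅) = 196.025 g/mol; M(CaO) = 56.077 g/mol.
Moles CaO per formula unit = 1 Ca ÷ 1 = 1.0000.
CaO fraction = (1.0000 × 56.077) / 196.025 = 56.077/196.025 = 0.2861.

28.61 wt%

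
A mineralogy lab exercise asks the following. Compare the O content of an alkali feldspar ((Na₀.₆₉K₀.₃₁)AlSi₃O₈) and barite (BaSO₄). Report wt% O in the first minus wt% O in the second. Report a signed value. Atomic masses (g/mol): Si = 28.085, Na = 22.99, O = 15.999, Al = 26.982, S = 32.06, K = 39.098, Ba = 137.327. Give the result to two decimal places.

M((Na₀.₆₉K₀.₃₁)AlSi₃O₈) = 267.212 g/mol, so wt% O = 127.992/267.212 × 100 = 47.90%.
M(BaSO₄) = 233.383 g/mol, so wt% O = 63.996/233.383 × 100 = 27.42%.
47.90 − 27.42 = 20.48 pp.

20.48 percentage points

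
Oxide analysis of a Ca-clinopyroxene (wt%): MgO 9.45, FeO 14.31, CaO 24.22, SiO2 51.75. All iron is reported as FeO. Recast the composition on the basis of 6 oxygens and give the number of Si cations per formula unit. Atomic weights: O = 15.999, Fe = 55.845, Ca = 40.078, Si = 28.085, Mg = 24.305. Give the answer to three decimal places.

1.997 Si apfu

MgO (M=40.304): mol = 0.23447; Mg = 0.23447, O = 0.23447.
FeO (M=71.844): mol = 0.19918; Fe = 0.19918, O = 0.19918.
CaO (M=56.077): mol = 0.43191; Ca = 0.43191, O = 0.43191.
SiO2 (M=60.083): mol = 0.86131; Si = 0.86131, O = 1.72262.
ΣO = 2.58818; factor = 6/ΣO = 2.31823.
Si apfu = 0.86131 × 2.31823 = 1.997.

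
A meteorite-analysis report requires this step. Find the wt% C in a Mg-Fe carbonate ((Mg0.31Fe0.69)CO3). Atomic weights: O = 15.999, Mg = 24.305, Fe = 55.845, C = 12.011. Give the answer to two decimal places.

11.32 weight percent

Molar mass of (Mg0.31Fe0.69)CO3: 0.31*24.305 + 0.69*55.845 + 1*12.011 + 3*15.999 = 106.076 g/mol.
Mass of C per formula unit: 1 × 12.011 = 12.011 g.
Weight fraction C = 12.011 / 106.076 = 0.1132.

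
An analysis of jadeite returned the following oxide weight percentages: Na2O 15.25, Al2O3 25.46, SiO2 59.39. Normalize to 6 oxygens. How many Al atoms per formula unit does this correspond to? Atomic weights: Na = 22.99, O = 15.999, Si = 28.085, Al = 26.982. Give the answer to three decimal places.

1.008 Al apfu

Na2O (M=61.979): mol = 0.24605; Na = 0.49210, O = 0.24605.
Al2O3 (M=101.961): mol = 0.24970; Al = 0.49940, O = 0.74910.
SiO2 (M=60.083): mol = 0.98847; Si = 0.98847, O = 1.97694.
ΣO = 2.97209; factor = 6/ΣO = 2.01878.
Al apfu = 0.49940 × 2.01878 = 1.008.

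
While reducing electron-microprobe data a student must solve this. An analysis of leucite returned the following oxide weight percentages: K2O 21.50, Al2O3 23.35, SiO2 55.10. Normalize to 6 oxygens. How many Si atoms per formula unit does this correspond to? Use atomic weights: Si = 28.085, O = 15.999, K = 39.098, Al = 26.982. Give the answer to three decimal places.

2.001 Si apfu

21.50 wt% K2O ÷ 94.195 g/mol = 0.22825 mol, giving 0.45650 K and 0.22825 O.
23.35 wt% Al2O3 ÷ 101.961 g/mol = 0.22901 mol, giving 0.45802 Al and 0.68703 O.
55.10 wt% SiO2 ÷ 60.083 g/mol = 0.91706 mol, giving 0.91706 Si and 1.83412 O.
Oxygen sums to 2.74940; scaling by 6/2.74940 = 2.18229 puts the formula on 6 O.
Si: 0.91706 × 2.18229 = 2.001 atoms per formula unit.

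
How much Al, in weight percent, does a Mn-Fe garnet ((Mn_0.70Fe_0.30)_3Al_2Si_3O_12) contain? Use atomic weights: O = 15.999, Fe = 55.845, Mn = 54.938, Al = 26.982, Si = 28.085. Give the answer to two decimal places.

10.88 weight percent

Formula mass = 2.10·54.938 + 0.90·55.845 + 2·26.982 + 3·28.085 + 12·15.999 = 495.837 g/mol, of which 53.964 g is Al.
So Al makes up 53.964/495.837 = 0.1088 of the mass, i.e. 10.88%.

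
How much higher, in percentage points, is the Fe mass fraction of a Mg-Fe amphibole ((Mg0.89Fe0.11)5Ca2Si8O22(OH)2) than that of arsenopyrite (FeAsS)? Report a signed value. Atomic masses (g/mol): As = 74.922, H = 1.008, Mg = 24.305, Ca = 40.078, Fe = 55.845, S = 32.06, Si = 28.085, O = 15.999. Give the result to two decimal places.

-30.60 percentage points

First mineral: 30.715 g Fe in 829.700 g formula = 3.70 wt% Fe.
Second mineral: 55.845 g Fe in 162.827 g formula = 34.30 wt% Fe.
3.70% − 34.30% gives a difference of -30.60 percentage points.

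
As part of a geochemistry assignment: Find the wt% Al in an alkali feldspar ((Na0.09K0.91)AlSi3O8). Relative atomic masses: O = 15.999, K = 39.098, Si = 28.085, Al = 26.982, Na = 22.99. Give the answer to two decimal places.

9.75 wt%

Formula mass = 0.09·22.99 + 0.91·39.098 + 1·26.982 + 3·28.085 + 8·15.999 = 276.877 g/mol, of which 26.982 g is Al.
So Al makes up 26.982/276.877 = 0.0975 of the mass, i.e. 9.75%.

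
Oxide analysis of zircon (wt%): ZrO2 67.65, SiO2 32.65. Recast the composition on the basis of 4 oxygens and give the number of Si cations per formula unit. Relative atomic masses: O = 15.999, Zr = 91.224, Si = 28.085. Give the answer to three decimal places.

ZrO2: 67.65/123.222 = 0.54901 mol → 0.54901 mol Zr, 1.09802 mol O.
SiO2: 32.65/60.083 = 0.54341 mol → 0.54341 mol Si, 1.08682 mol O.
Total oxygen = 2.18484 mol. Normalization factor = 4/2.18484 = 1.83080.
Si per 4 O = 0.54341 × 1.83080 = 0.995.

0.995 Si apfu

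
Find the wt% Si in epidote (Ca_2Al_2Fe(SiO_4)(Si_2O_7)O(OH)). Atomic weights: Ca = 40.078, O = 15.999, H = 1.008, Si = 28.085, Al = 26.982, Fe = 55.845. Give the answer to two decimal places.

M(Ca_2Al_2Fe(SiO_4)(Si_2O_7)O(OH)) = 483.215 g/mol.
Si contributes 3 × 28.085 = 84.255 g per mole.
84.255/483.215 = 0.1744 → 17.44%.

17.44 weight percent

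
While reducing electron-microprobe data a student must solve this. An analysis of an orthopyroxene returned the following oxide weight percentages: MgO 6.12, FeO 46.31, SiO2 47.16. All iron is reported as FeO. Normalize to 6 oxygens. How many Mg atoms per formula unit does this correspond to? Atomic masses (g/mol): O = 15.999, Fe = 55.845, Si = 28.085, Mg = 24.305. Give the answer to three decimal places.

0.385 Mg apfu

6.12 wt% MgO ÷ 40.304 g/mol = 0.15185 mol, giving 0.15185 Mg and 0.15185 O.
46.31 wt% FeO ÷ 71.844 g/mol = 0.64459 mol, giving 0.64459 Fe and 0.64459 O.
47.16 wt% SiO2 ÷ 60.083 g/mol = 0.78491 mol, giving 0.78491 Si and 1.56982 O.
Oxygen sums to 2.36626; scaling by 6/2.36626 = 2.53565 puts the formula on 6 O.
Mg: 0.15185 × 2.53565 = 0.385 atoms per formula unit.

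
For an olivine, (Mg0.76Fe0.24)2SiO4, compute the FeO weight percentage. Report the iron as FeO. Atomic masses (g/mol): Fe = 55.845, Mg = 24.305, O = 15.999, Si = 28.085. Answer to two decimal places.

M((Mg0.76Fe0.24)2SiO4) = 155.830 g/mol; M(FeO) = 71.844 g/mol.
Moles FeO per formula unit = 0.48 Fe ÷ 1 = 0.4800.
FeO fraction = (0.4800 × 71.844) / 155.830 = 34.485/155.830 = 0.2213.

22.13 wt%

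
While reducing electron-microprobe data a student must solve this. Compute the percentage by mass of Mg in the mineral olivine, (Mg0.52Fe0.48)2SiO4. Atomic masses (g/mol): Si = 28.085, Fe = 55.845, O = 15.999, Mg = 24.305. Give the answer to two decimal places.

14.78 wt%

Formula mass = 1.04*24.305 + 0.96*55.845 + 1*28.085 + 4*15.999 = 170.969 g/mol, of which 25.277 g is Mg.
So Mg makes up 25.277/170.969 = 0.1478 of the mass, i.e. 14.78%.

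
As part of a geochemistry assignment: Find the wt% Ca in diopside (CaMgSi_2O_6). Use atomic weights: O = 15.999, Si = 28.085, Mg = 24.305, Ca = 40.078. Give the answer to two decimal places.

Formula mass = 1×40.078 + 1×24.305 + 2×28.085 + 6×15.999 = 216.547 g/mol, of which 40.078 g is Ca.
So Ca makes up 40.078/216.547 = 0.1851 of the mass, i.e. 18.51%.

18.51 weight percent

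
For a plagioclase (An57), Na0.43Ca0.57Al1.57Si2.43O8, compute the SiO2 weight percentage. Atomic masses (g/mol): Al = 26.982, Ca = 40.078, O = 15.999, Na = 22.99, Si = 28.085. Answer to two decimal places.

53.81 wt%

Formula mass = 271.330 g/mol.
2.43 Si → 2.4300 mol SiO2 per formula unit; M(SiO2) = 60.083, so SiO2 mass = 146.002 g.
146.002/271.330 × 100 = 53.81 wt%.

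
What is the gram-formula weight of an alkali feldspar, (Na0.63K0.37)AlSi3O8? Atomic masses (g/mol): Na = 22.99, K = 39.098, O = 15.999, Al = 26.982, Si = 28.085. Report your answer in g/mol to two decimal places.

268.18 g/mol

Na: 0.63 × 22.99 = 14.4837
K: 0.37 × 39.098 = 14.4663
Al: 1 × 26.982 = 26.9820
Si: 3 × 28.085 = 84.2550
O: 8 × 15.999 = 127.9920
Summing the contributions gives the formula mass.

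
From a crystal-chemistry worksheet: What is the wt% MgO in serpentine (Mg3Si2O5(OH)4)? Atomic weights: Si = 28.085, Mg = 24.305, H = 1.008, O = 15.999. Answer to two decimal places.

Formula mass = 277.108 g/mol.
3 Mg → 3.0000 mol MgO per formula unit; M(MgO) = 40.304, so MgO mass = 120.912 g.
120.912/277.108 × 100 = 43.63 wt%.

43.63 wt%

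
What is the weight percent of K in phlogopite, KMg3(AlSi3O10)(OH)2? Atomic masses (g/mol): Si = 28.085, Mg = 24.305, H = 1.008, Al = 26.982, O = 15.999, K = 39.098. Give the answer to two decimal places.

9.37 mass %

M(KMg3(AlSi3O10)(OH)2) = 417.254 g/mol.
K contributes 1 × 39.098 = 39.098 g per mole.
39.098/417.254 = 0.0937 → 9.37%.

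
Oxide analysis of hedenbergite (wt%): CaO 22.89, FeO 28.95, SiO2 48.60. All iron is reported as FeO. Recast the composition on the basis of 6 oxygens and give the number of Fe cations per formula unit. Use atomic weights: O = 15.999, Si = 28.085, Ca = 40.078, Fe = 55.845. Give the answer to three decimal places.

0.995 Fe apfu

22.89 wt% CaO ÷ 56.077 g/mol = 0.40819 mol, giving 0.40819 Ca and 0.40819 O.
28.95 wt% FeO ÷ 71.844 g/mol = 0.40296 mol, giving 0.40296 Fe and 0.40296 O.
48.60 wt% SiO2 ÷ 60.083 g/mol = 0.80888 mol, giving 0.80888 Si and 1.61776 O.
Oxygen sums to 2.42891; scaling by 6/2.42891 = 2.47024 puts the formula on 6 O.
Fe: 0.40296 × 2.47024 = 0.995 atoms per formula unit.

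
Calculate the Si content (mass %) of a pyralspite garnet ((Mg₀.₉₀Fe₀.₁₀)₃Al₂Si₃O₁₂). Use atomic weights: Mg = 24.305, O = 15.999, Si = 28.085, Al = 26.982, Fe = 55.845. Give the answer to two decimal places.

20.42 mass %

Formula mass = 2.70×24.305 + 0.30×55.845 + 2×26.982 + 3×28.085 + 12×15.999 = 412.584 g/mol, of which 84.255 g is Si.
So Si makes up 84.255/412.584 = 0.2042 of the mass, i.e. 20.42%.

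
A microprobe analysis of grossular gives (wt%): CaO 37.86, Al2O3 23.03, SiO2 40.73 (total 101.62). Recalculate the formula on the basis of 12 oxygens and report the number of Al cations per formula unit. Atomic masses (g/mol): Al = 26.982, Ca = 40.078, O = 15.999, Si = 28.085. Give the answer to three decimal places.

2.001 Al apfu

CaO (M=56.077): mol = 0.67514; Ca = 0.67514, O = 0.67514.
Al2O3 (M=101.961): mol = 0.22587; Al = 0.45174, O = 0.67761.
SiO2 (M=60.083): mol = 0.67790; Si = 0.67790, O = 1.35580.
ΣO = 2.70855; factor = 12/ΣO = 4.43041.
Al apfu = 0.45174 × 4.43041 = 2.001.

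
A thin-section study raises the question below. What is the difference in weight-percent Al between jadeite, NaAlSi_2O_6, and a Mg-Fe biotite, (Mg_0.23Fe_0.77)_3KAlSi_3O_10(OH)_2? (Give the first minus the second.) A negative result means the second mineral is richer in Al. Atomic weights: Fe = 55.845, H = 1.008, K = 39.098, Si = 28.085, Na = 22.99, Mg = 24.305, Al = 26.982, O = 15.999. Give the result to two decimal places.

Al in NaAlSi_2O_6: molar mass 202.136 g/mol; 1×26.982 = 26.982 g → 13.35 wt%.
Al in (Mg_0.23Fe_0.77)_3KAlSi_3O_10(OH)_2: molar mass 490.111 g/mol; 1×26.982 = 26.982 g → 5.51 wt%.
Difference = 13.35 − 5.51 = 7.84 percentage points.

7.84 percentage points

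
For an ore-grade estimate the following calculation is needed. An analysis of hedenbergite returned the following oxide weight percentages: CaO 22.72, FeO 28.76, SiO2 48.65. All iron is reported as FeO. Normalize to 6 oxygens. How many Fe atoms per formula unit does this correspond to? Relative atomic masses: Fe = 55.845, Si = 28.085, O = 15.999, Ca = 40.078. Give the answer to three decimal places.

CaO (M=56.077): mol = 0.40516; Ca = 0.40516, O = 0.40516.
FeO (M=71.844): mol = 0.40031; Fe = 0.40031, O = 0.40031.
SiO2 (M=60.083): mol = 0.80971; Si = 0.80971, O = 1.61942.
ΣO = 2.42489; factor = 6/ΣO = 2.47434.
Fe apfu = 0.40031 × 2.47434 = 0.991.

0.991 Fe apfu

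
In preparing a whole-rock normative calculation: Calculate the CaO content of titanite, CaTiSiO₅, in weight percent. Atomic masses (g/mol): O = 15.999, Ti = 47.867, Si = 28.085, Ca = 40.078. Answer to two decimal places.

Molar mass of CaTiSiO₅ = 1·40.078 + 1·47.867 + 1·28.085 + 5·15.999 = 196.025 g/mol.
Each formula unit contains 1 Ca, equivalent to 1/1 = 1.0000 mol CaO.
M(CaO) = 1×40.078 + 1×15.999 = 56.077 g/mol.
Mass of CaO per formula unit = 1.0000 × 56.077 = 56.077 g.
CaO wt% = 56.077 / 196.025 × 100 = 28.61%.

28.61 wt%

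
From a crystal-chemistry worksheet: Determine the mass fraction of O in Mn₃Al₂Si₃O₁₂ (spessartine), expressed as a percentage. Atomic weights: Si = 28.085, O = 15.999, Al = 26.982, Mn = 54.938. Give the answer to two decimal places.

Molar mass of Mn₃Al₂Si₃O₁₂: 3*54.938 + 2*26.982 + 3*28.085 + 12*15.999 = 495.021 g/mol.
Mass of O per formula unit: 12 × 15.999 = 191.988 g.
Weight fraction O = 191.988 / 495.021 = 0.3878.

38.78 mass %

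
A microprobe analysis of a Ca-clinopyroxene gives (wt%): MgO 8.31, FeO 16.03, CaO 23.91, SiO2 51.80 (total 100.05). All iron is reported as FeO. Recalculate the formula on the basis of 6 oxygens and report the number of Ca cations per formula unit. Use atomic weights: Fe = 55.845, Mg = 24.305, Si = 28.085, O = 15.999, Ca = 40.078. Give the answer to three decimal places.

MgO (M=40.304): mol = 0.20618; Mg = 0.20618, O = 0.20618.
FeO (M=71.844): mol = 0.22312; Fe = 0.22312, O = 0.22312.
CaO (M=56.077): mol = 0.42638; Ca = 0.42638, O = 0.42638.
SiO2 (M=60.083): mol = 0.86214; Si = 0.86214, O = 1.72428.
ΣO = 2.57996; factor = 6/ΣO = 2.32562.
Ca apfu = 0.42638 × 2.32562 = 0.992.

0.992 Ca apfu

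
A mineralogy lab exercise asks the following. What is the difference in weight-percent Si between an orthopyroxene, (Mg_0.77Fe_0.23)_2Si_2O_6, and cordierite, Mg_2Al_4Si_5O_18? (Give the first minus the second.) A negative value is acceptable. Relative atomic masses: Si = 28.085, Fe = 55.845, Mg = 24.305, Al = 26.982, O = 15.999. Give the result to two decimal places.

Si in (Mg_0.77Fe_0.23)_2Si_2O_6: molar mass 215.282 g/mol; 2×28.085 = 56.170 g → 26.09 wt%.
Si in Mg_2Al_4Si_5O_18: molar mass 584.945 g/mol; 5×28.085 = 140.425 g → 24.01 wt%.
Difference = 26.09 − 24.01 = 2.08 percentage points.

2.08 percentage points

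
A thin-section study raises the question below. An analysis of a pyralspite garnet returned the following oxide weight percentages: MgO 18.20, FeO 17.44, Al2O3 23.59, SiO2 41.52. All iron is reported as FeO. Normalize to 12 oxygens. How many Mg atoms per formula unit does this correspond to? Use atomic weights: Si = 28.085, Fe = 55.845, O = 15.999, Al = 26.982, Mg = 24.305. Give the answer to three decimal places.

MgO: 18.20/40.304 = 0.45157 mol → 0.45157 mol Mg, 0.45157 mol O.
FeO: 17.44/71.844 = 0.24275 mol → 0.24275 mol Fe, 0.24275 mol O.
Al2O3: 23.59/101.961 = 0.23136 mol → 0.46272 mol Al, 0.69408 mol O.
SiO2: 41.52/60.083 = 0.69104 mol → 0.69104 mol Si, 1.38208 mol O.
Total oxygen = 2.77048 mol. Normalization factor = 12/2.77048 = 4.33138.
Mg per 12 O = 0.45157 × 4.33138 = 1.956.

1.956 Mg apfu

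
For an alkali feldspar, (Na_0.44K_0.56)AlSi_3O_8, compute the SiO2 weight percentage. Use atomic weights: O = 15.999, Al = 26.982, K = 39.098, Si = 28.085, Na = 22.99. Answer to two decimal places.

66.45 wt%

Formula mass = 271.239 g/mol.
3 Si → 3.0000 mol SiO2 per formula unit; M(SiO2) = 60.083, so SiO2 mass = 180.249 g.
180.249/271.239 × 100 = 66.45 wt%.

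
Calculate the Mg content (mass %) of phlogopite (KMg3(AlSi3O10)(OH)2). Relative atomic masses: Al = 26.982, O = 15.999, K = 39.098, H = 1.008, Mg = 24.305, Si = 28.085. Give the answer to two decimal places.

17.47 mass %

Formula mass = 1*39.098 + 3*24.305 + 1*26.982 + 3*28.085 + 12*15.999 + 2*1.008 = 417.254 g/mol, of which 72.915 g is Mg.
So Mg makes up 72.915/417.254 = 0.1747 of the mass, i.e. 17.47%.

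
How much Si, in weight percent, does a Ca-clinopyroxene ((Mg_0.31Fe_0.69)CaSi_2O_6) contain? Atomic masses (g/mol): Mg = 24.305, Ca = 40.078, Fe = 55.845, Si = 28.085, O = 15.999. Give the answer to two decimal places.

23.57 weight percent

Molar mass of (Mg_0.31Fe_0.69)CaSi_2O_6: 0.31·24.305 + 0.69·55.845 + 1·40.078 + 2·28.085 + 6·15.999 = 238.310 g/mol.
Mass of Si per formula unit: 2 × 28.085 = 56.170 g.
Weight fraction Si = 56.170 / 238.310 = 0.2357.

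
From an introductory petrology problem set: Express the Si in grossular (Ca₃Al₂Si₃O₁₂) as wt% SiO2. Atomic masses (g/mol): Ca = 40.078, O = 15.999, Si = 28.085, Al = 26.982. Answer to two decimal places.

40.02 wt%

M(Ca₃Al₂Si₃O₁₂) = 450.441 g/mol; M(SiO2) = 60.083 g/mol.
Moles SiO2 per formula unit = 3 Si ÷ 1 = 3.0000.
SiO2 fraction = (3.0000 × 60.083) / 450.441 = 180.249/450.441 = 0.4002.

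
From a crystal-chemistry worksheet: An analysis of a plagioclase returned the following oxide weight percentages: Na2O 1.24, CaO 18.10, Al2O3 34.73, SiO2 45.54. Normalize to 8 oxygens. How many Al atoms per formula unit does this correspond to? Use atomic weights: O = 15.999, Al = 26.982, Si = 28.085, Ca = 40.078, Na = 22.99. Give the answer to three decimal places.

1.24 wt% Na2O ÷ 61.979 g/mol = 0.02001 mol, giving 0.04002 Na and 0.02001 O.
18.10 wt% CaO ÷ 56.077 g/mol = 0.32277 mol, giving 0.32277 Ca and 0.32277 O.
34.73 wt% Al2O3 ÷ 101.961 g/mol = 0.34062 mol, giving 0.68124 Al and 1.02186 O.
45.54 wt% SiO2 ÷ 60.083 g/mol = 0.75795 mol, giving 0.75795 Si and 1.51590 O.
Oxygen sums to 2.88054; scaling by 8/2.88054 = 2.77726 puts the formula on 8 O.
Al: 0.68124 × 2.77726 = 1.892 atoms per formula unit.

1.892 Al apfu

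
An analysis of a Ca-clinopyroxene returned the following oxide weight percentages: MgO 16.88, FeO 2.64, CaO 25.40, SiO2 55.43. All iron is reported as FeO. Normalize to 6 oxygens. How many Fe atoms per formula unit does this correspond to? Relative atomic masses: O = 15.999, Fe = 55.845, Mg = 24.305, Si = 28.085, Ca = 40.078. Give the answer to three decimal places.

0.080 Fe apfu

MgO (M=40.304): mol = 0.41882; Mg = 0.41882, O = 0.41882.
FeO (M=71.844): mol = 0.03675; Fe = 0.03675, O = 0.03675.
CaO (M=56.077): mol = 0.45295; Ca = 0.45295, O = 0.45295.
SiO2 (M=60.083): mol = 0.92256; Si = 0.92256, O = 1.84512.
ΣO = 2.75364; factor = 6/ΣO = 2.17893.
Fe apfu = 0.03675 × 2.17893 = 0.080.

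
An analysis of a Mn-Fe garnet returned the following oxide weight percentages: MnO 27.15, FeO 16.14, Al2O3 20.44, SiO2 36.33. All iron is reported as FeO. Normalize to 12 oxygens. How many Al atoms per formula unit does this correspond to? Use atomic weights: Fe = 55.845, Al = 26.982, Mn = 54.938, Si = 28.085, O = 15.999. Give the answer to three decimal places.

27.15 wt% MnO ÷ 70.937 g/mol = 0.38273 mol, giving 0.38273 Mn and 0.38273 O.
16.14 wt% FeO ÷ 71.844 g/mol = 0.22465 mol, giving 0.22465 Fe and 0.22465 O.
20.44 wt% Al2O3 ÷ 101.961 g/mol = 0.20047 mol, giving 0.40094 Al and 0.60141 O.
36.33 wt% SiO2 ÷ 60.083 g/mol = 0.60466 mol, giving 0.60466 Si and 1.20932 O.
Oxygen sums to 2.41811; scaling by 12/2.41811 = 4.96255 puts the formula on 12 O.
Al: 0.40094 × 4.96255 = 1.990 atoms per formula unit.

1.990 Al apfu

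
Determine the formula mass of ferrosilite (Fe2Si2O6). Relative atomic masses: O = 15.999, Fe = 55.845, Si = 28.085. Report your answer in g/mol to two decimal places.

The formula mass is the sum 2*55.845 + 2*28.085 + 6*15.999.

263.85 g/mol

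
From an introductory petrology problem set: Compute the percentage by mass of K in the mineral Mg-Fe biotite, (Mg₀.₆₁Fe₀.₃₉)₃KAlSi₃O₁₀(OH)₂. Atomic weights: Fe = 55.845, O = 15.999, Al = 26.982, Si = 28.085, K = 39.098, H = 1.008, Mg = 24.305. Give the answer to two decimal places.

8.61 weight percent

Molar mass of (Mg₀.₆₁Fe₀.₃₉)₃KAlSi₃O₁₀(OH)₂: 1.83×24.305 + 1.17×55.845 + 1×39.098 + 1×26.982 + 3×28.085 + 12×15.999 + 2×1.008 = 454.156 g/mol.
Mass of K per formula unit: 1 × 39.098 = 39.098 g.
Weight fraction K = 39.098 / 454.156 = 0.0861.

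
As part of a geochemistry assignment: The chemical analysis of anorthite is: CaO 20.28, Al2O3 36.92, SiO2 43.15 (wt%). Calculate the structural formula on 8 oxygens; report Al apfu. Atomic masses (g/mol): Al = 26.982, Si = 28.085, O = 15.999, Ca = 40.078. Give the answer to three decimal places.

CaO: 20.28/56.077 = 0.36165 mol → 0.36165 mol Ca, 0.36165 mol O.
Al2O3: 36.92/101.961 = 0.36210 mol → 0.72420 mol Al, 1.08630 mol O.
SiO2: 43.15/60.083 = 0.71817 mol → 0.71817 mol Si, 1.43634 mol O.
Total oxygen = 2.88429 mol. Normalization factor = 8/2.88429 = 2.77365.
Al per 8 O = 0.72420 × 2.77365 = 2.009.

2.009 Al apfu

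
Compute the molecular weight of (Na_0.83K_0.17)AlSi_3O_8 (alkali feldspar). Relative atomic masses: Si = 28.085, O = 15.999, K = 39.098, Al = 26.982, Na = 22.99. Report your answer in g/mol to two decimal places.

M = 0.83*22.99 + 0.17*39.098 + 1*26.982 + 3*28.085 + 8*15.999

264.96 g/mol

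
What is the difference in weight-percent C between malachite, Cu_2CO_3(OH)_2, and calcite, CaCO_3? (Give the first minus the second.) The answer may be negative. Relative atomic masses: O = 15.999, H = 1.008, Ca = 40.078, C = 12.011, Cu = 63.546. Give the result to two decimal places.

-6.57 percentage points

First mineral: 12.011 g C in 221.114 g formula = 5.43 wt% C.
Second mineral: 12.011 g C in 100.086 g formula = 12.00 wt% C.
5.43% − 12.00% gives a difference of -6.57 percentage points.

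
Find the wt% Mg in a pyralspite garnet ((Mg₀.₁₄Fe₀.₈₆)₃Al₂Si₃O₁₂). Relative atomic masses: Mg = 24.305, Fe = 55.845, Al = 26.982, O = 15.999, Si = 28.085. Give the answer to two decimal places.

2.11 mass %

Molar mass of (Mg₀.₁₄Fe₀.₈₆)₃Al₂Si₃O₁₂: 0.42×24.305 + 2.58×55.845 + 2×26.982 + 3×28.085 + 12×15.999 = 484.495 g/mol.
Mass of Mg per formula unit: 0.42 × 24.305 = 10.208 g.
Weight fraction Mg = 10.208 / 484.495 = 0.0211.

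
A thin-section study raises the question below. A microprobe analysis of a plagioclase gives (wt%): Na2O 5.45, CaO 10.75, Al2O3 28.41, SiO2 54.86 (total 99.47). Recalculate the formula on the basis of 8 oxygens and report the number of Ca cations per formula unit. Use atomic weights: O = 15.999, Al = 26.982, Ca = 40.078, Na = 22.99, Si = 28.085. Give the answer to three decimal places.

0.521 Ca apfu

5.45 wt% Na2O ÷ 61.979 g/mol = 0.08793 mol, giving 0.17586 Na and 0.08793 O.
10.75 wt% CaO ÷ 56.077 g/mol = 0.19170 mol, giving 0.19170 Ca and 0.19170 O.
28.41 wt% Al2O3 ÷ 101.961 g/mol = 0.27864 mol, giving 0.55728 Al and 0.83592 O.
54.86 wt% SiO2 ÷ 60.083 g/mol = 0.91307 mol, giving 0.91307 Si and 1.82614 O.
Oxygen sums to 2.94169; scaling by 8/2.94169 = 2.71953 puts the formula on 8 O.
Ca: 0.19170 × 2.71953 = 0.521 atoms per formula unit.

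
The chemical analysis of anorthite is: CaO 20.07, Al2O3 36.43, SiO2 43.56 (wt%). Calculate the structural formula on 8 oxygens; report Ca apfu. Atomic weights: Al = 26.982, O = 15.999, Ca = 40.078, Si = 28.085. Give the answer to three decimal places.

0.994 Ca apfu

CaO: 20.07/56.077 = 0.35790 mol → 0.35790 mol Ca, 0.35790 mol O.
Al2O3: 36.43/101.961 = 0.35729 mol → 0.71458 mol Al, 1.07187 mol O.
SiO2: 43.56/60.083 = 0.72500 mol → 0.72500 mol Si, 1.45000 mol O.
Total oxygen = 2.87977 mol. Normalization factor = 8/2.87977 = 2.77800.
Ca per 8 O = 0.35790 × 2.77800 = 0.994.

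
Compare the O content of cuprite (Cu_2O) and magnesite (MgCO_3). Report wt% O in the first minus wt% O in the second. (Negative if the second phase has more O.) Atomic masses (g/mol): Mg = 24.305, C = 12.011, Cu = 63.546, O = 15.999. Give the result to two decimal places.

-45.75 percentage points

O in Cu_2O: molar mass 143.091 g/mol; 1×15.999 = 15.999 g → 11.18 wt%.
O in MgCO_3: molar mass 84.313 g/mol; 3×15.999 = 47.997 g → 56.93 wt%.
Difference = 11.18 − 56.93 = -45.75 percentage points.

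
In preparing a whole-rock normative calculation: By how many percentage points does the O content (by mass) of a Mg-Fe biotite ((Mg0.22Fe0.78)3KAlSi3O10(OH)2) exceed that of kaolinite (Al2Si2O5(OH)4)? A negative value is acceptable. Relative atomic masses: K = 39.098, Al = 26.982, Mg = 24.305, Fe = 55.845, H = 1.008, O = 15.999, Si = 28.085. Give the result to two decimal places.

-16.68 percentage points

M((Mg0.22Fe0.78)3KAlSi3O10(OH)2) = 491.058 g/mol, so wt% O = 191.988/491.058 × 100 = 39.10%.
M(Al2Si2O5(OH)4) = 258.157 g/mol, so wt% O = 143.991/258.157 × 100 = 55.78%.
39.10 − 55.78 = -16.68 pp.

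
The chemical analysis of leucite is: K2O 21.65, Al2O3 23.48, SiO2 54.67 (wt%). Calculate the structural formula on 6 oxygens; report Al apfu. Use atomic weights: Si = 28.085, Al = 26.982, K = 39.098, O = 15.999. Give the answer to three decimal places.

1.008 Al apfu

21.65 wt% K2O ÷ 94.195 g/mol = 0.22984 mol, giving 0.45968 K and 0.22984 O.
23.48 wt% Al2O3 ÷ 101.961 g/mol = 0.23028 mol, giving 0.46056 Al and 0.69084 O.
54.67 wt% SiO2 ÷ 60.083 g/mol = 0.90991 mol, giving 0.90991 Si and 1.81982 O.
Oxygen sums to 2.74050; scaling by 6/2.74050 = 2.18938 puts the formula on 6 O.
Al: 0.46056 × 2.18938 = 1.008 atoms per formula unit.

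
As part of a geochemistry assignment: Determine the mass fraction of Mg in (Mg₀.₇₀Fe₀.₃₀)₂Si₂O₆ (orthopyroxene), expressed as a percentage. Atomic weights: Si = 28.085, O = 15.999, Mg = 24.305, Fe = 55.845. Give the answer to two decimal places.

Molar mass of (Mg₀.₇₀Fe₀.₃₀)₂Si₂O₆: 1.40*24.305 + 0.60*55.845 + 2*28.085 + 6*15.999 = 219.698 g/mol.
Mass of Mg per formula unit: 1.40 × 24.305 = 34.027 g.
Weight fraction Mg = 34.027 / 219.698 = 0.1549.

15.49 mass %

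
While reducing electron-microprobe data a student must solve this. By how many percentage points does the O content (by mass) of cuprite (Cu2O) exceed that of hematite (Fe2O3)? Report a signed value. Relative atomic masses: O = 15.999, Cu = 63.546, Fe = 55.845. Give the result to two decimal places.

O in Cu2O: molar mass 143.091 g/mol; 1×15.999 = 15.999 g → 11.18 wt%.
O in Fe2O3: molar mass 159.687 g/mol; 3×15.999 = 47.997 g → 30.06 wt%.
Difference = 11.18 − 30.06 = -18.88 percentage points.

-18.88 percentage points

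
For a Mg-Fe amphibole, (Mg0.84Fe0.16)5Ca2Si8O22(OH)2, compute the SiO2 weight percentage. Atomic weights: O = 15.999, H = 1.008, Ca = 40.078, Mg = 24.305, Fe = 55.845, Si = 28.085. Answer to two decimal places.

57.39 wt%

Formula mass = 837.585 g/mol.
8 Si → 8.0000 mol SiO2 per formula unit; M(SiO2) = 60.083, so SiO2 mass = 480.664 g.
480.664/837.585 × 100 = 57.39 wt%.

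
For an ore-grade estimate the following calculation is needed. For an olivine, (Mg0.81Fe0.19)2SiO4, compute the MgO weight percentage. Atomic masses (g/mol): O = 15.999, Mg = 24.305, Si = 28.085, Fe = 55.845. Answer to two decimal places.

42.77 wt%

Molar mass of (Mg0.81Fe0.19)2SiO4 = 1.62×24.305 + 0.38×55.845 + 1×28.085 + 4×15.999 = 152.676 g/mol.
Each formula unit contains 1.62 Mg, equivalent to 1.62/1 = 1.6200 mol MgO.
M(MgO) = 1×24.305 + 1×15.999 = 40.304 g/mol.
Mass of MgO per formula unit = 1.6200 × 40.304 = 65.292 g.
MgO wt% = 65.292 / 152.676 × 100 = 42.77%.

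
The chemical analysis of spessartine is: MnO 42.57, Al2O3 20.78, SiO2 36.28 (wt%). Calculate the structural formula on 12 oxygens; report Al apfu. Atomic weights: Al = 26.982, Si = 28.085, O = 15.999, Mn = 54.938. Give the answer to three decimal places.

2.022 Al apfu

MnO (M=70.937): mol = 0.60011; Mn = 0.60011, O = 0.60011.
Al2O3 (M=101.961): mol = 0.20380; Al = 0.40760, O = 0.61140.
SiO2 (M=60.083): mol = 0.60383; Si = 0.60383, O = 1.20766.
ΣO = 2.41917; factor = 12/ΣO = 4.96038.
Al apfu = 0.40760 × 4.96038 = 2.022.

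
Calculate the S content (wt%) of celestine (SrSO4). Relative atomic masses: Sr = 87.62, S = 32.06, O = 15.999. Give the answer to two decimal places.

17.45 wt%

M(SrSO4) = 183.676 g/mol.
S contributes 1 × 32.06 = 32.060 g per mole.
32.060/183.676 = 0.1745 → 17.45%.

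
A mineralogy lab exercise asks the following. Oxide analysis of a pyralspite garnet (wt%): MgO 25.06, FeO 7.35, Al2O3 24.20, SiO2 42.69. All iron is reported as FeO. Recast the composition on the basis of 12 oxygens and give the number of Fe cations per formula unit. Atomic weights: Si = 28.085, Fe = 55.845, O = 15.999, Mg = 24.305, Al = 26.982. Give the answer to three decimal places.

25.06 wt% MgO ÷ 40.304 g/mol = 0.62177 mol, giving 0.62177 Mg and 0.62177 O.
7.35 wt% FeO ÷ 71.844 g/mol = 0.10230 mol, giving 0.10230 Fe and 0.10230 O.
24.20 wt% Al2O3 ÷ 101.961 g/mol = 0.23735 mol, giving 0.47470 Al and 0.71205 O.
42.69 wt% SiO2 ÷ 60.083 g/mol = 0.71052 mol, giving 0.71052 Si and 1.42104 O.
Oxygen sums to 2.85716; scaling by 12/2.85716 = 4.19997 puts the formula on 12 O.
Fe: 0.10230 × 4.19997 = 0.430 atoms per formula unit.

0.430 Fe apfu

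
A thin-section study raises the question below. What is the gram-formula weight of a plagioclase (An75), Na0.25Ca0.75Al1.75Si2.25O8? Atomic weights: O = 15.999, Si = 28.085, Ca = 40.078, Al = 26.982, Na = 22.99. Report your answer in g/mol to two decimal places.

M = 0.25·22.99 + 0.75·40.078 + 1.75·26.982 + 2.25·28.085 + 8·15.999

274.21 g/mol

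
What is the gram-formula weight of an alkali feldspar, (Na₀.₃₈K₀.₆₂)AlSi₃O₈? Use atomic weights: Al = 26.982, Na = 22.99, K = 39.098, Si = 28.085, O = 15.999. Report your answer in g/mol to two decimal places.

The formula mass is the sum 0.38×22.99 + 0.62×39.098 + 1×26.982 + 3×28.085 + 8×15.999.

272.21 g/mol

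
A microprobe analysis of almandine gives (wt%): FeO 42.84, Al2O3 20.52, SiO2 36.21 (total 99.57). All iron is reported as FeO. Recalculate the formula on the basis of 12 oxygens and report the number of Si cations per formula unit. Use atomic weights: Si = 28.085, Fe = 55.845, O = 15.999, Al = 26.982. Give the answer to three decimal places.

FeO (M=71.844): mol = 0.59629; Fe = 0.59629, O = 0.59629.
Al2O3 (M=101.961): mol = 0.20125; Al = 0.40250, O = 0.60375.
SiO2 (M=60.083): mol = 0.60267; Si = 0.60267, O = 1.20534.
ΣO = 2.40538; factor = 12/ΣO = 4.98882.
Si apfu = 0.60267 × 4.98882 = 3.007.

3.007 Si apfu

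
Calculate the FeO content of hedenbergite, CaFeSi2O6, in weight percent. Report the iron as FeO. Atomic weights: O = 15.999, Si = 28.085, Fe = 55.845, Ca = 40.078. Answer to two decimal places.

28.96 wt%

M(CaFeSi2O6) = 248.087 g/mol; M(FeO) = 71.844 g/mol.
Moles FeO per formula unit = 1 Fe ÷ 1 = 1.0000.
FeO fraction = (1.0000 × 71.844) / 248.087 = 71.844/248.087 = 0.2896.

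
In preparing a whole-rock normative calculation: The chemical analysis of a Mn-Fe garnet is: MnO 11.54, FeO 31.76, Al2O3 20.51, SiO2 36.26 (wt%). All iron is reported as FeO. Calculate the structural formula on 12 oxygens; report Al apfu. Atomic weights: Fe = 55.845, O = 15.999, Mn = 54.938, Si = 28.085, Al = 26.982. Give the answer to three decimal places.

11.54 wt% MnO ÷ 70.937 g/mol = 0.16268 mol, giving 0.16268 Mn and 0.16268 O.
31.76 wt% FeO ÷ 71.844 g/mol = 0.44207 mol, giving 0.44207 Fe and 0.44207 O.
20.51 wt% Al2O3 ÷ 101.961 g/mol = 0.20116 mol, giving 0.40232 Al and 0.60348 O.
36.26 wt% SiO2 ÷ 60.083 g/mol = 0.60350 mol, giving 0.60350 Si and 1.20700 O.
Oxygen sums to 2.41523; scaling by 12/2.41523 = 4.96847 puts the formula on 12 O.
Al: 0.40232 × 4.96847 = 1.999 atoms per formula unit.

1.999 Al apfu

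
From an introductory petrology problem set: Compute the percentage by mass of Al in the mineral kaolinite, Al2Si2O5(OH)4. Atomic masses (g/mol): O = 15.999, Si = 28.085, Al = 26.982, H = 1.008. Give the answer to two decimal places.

20.90 weight percent

Molar mass of Al2Si2O5(OH)4: 2·26.982 + 2·28.085 + 9·15.999 + 4·1.008 = 258.157 g/mol.
Mass of Al per formula unit: 2 × 26.982 = 53.964 g.
Weight fraction Al = 53.964 / 258.157 = 0.2090.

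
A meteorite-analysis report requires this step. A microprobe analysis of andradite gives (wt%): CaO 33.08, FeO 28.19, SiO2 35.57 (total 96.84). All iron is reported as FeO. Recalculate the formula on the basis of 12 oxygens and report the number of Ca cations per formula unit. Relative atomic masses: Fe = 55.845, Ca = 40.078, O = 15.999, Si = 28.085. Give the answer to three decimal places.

3.268 Ca apfu

33.08 wt% CaO ÷ 56.077 g/mol = 0.58990 mol, giving 0.58990 Ca and 0.58990 O.
28.19 wt% FeO ÷ 71.844 g/mol = 0.39238 mol, giving 0.39238 Fe and 0.39238 O.
35.57 wt% SiO2 ÷ 60.083 g/mol = 0.59201 mol, giving 0.59201 Si and 1.18402 O.
Oxygen sums to 2.16630; scaling by 12/2.16630 = 5.53940 puts the formula on 12 O.
Ca: 0.58990 × 5.53940 = 3.268 atoms per formula unit.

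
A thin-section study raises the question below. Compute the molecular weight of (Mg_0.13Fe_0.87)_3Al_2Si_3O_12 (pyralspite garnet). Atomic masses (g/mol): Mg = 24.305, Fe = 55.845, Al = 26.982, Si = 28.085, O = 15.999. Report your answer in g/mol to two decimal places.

M = 0.39(24.305) + 2.61(55.845) + 2(26.982) + 3(28.085) + 12(15.999)

485.44 g/mol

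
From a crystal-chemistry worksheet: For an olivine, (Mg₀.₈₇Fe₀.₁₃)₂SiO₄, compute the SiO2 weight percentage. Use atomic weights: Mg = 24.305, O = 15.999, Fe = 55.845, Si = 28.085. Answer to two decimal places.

Molar mass of (Mg₀.₈₇Fe₀.₁₃)₂SiO₄ = 1.74*24.305 + 0.26*55.845 + 1*28.085 + 4*15.999 = 148.891 g/mol.
Each formula unit contains 1 Si, equivalent to 1/1 = 1.0000 mol SiO2.
M(SiO2) = 1×28.085 + 2×15.999 = 60.083 g/mol.
Mass of SiO2 per formula unit = 1.0000 × 60.083 = 60.083 g.
SiO2 wt% = 60.083 / 148.891 × 100 = 40.35%.

40.35 wt%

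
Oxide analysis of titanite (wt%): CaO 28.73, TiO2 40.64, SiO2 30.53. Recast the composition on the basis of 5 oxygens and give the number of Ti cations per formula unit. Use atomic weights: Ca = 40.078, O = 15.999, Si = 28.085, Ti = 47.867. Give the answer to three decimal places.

0.999 Ti apfu

28.73 wt% CaO ÷ 56.077 g/mol = 0.51233 mol, giving 0.51233 Ca and 0.51233 O.
40.64 wt% TiO2 ÷ 79.865 g/mol = 0.50886 mol, giving 0.50886 Ti and 1.01772 O.
30.53 wt% SiO2 ÷ 60.083 g/mol = 0.50813 mol, giving 0.50813 Si and 1.01626 O.
Oxygen sums to 2.54631; scaling by 5/2.54631 = 1.96363 puts the formula on 5 O.
Ti: 0.50886 × 1.96363 = 0.999 atoms per formula unit.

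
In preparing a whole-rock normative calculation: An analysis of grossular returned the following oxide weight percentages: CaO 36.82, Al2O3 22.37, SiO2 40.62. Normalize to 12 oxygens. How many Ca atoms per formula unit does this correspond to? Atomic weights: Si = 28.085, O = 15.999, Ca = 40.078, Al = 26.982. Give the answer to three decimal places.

36.82 wt% CaO ÷ 56.077 g/mol = 0.65660 mol, giving 0.65660 Ca and 0.65660 O.
22.37 wt% Al2O3 ÷ 101.961 g/mol = 0.21940 mol, giving 0.43880 Al and 0.65820 O.
40.62 wt% SiO2 ÷ 60.083 g/mol = 0.67606 mol, giving 0.67606 Si and 1.35212 O.
Oxygen sums to 2.66692; scaling by 12/2.66692 = 4.49957 puts the formula on 12 O.
Ca: 0.65660 × 4.49957 = 2.954 atoms per formula unit.

2.954 Ca apfu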